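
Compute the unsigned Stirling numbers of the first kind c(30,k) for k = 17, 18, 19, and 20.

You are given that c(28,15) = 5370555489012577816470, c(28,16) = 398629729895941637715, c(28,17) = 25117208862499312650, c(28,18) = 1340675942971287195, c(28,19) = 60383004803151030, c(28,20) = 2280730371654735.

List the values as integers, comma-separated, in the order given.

i=29: T(29,16)=5370555489012577816470+28·398629729895941637715=16532187926098943672490 | T(29,17)=398629729895941637715+28·25117208862499312650=1101911578045922391915 | T(29,18)=25117208862499312650+28·1340675942971287195=62656135265695354110 | T(29,19)=1340675942971287195+28·60383004803151030=3031400077459516035 | T(29,20)=60383004803151030+28·2280730371654735=124243455209483610
i=30: T(30,17)=16532187926098943672490+29·1101911578045922391915=48487623689430693038025 | T(30,18)=1101911578045922391915+29·62656135265695354110=2918939500751087661105 | T(30,19)=62656135265695354110+29·3031400077459516035=150566737512021319125 | T(30,20)=3031400077459516035+29·124243455209483610=6634460278534540725
Read c(30,17) = 48487623689430693038025, c(30,18) = 2918939500751087661105, c(30,19) = 150566737512021319125, c(30,20) = 6634460278534540725.

48487623689430693038025, 2918939500751087661105, 150566737512021319125, 6634460278534540725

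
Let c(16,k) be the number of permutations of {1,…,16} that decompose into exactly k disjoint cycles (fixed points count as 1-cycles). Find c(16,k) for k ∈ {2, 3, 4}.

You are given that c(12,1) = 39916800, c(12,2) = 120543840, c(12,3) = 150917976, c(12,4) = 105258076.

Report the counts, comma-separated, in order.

i=13: T(13,1)=0+12·39916800=479001600 | T(13,2)=39916800+12·120543840=1486442880 | T(13,3)=120543840+12·150917976=1931559552 | T(13,4)=150917976+12·105258076=1414014888
i=14: T(14,1)=0+13·479001600=6227020800 | T(14,2)=479001600+13·1486442880=19802759040 | T(14,3)=1486442880+13·1931559552=26596717056 | T(14,4)=1931559552+13·1414014888=20313753096
i=15: T(15,1)=0+14·6227020800=87178291200 | T(15,2)=6227020800+14·19802759040=283465647360 | T(15,3)=19802759040+14·26596717056=392156797824 | T(15,4)=26596717056+14·20313753096=310989260400
i=16: T(16,2)=87178291200+15·283465647360=4339163001600 | T(16,3)=283465647360+15·392156797824=6165817614720 | T(16,4)=392156797824+15·310989260400=5056995703824
Read c(16,2) = 4339163001600, c(16,3) = 6165817614720, c(16,4) = 5056995703824.

4339163001600, 6165817614720, 5056995703824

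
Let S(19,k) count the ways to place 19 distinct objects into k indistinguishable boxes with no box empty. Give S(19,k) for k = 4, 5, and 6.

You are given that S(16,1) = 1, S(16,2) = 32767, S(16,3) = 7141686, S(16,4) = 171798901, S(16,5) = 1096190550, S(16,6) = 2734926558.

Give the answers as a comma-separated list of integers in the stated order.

11259666950, 147589284710, 693081601779

r17: T_17,2=2×32767+1=65535; T_17,3=3×7141686+32767=21457825; T_17,4=4×171798901+7141686=694337290; T_17,5=5×1096190550+171798901=5652751651; T_17,6=6×2734926558+1096190550=17505749898
r18: T_18,3=3×21457825+65535=64439010; T_18,4=4×694337290+21457825=2798806985; T_18,5=5×5652751651+694337290=28958095545; T_18,6=6×17505749898+5652751651=110687251039
r19: T_19,4=4×2798806985+64439010=11259666950; T_19,5=5×28958095545+2798806985=147589284710; T_19,6=6×110687251039+28958095545=693081601779
Read S(19,4) = 11259666950, S(19,5) = 147589284710, S(19,6) = 693081601779.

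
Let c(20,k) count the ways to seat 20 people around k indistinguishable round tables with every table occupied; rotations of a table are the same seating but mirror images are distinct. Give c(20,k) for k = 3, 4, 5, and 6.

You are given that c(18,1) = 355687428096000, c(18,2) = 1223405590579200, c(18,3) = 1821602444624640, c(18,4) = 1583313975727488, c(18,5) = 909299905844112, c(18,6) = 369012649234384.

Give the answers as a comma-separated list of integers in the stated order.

668609730341153280, 610116075740491776, 371384787345228000, 161429736530118960

row 19: T[19][2]=18·1223405590579200+355687428096000=22376988058521600  T[19][3]=18·1821602444624640+1223405590579200=34012249593822720  T[19][4]=18·1583313975727488+1821602444624640=30321254007719424  T[19][5]=18·909299905844112+1583313975727488=17950712280921504  T[19][6]=18·369012649234384+909299905844112=7551527592063024
row 20: T[20][3]=19·34012249593822720+22376988058521600=668609730341153280  T[20][4]=19·30321254007719424+34012249593822720=610116075740491776  T[20][5]=19·17950712280921504+30321254007719424=371384787345228000  T[20][6]=19·7551527592063024+17950712280921504=161429736530118960
Read c(20,3) = 668609730341153280, c(20,4) = 610116075740491776, c(20,5) = 371384787345228000, c(20,6) = 161429736530118960.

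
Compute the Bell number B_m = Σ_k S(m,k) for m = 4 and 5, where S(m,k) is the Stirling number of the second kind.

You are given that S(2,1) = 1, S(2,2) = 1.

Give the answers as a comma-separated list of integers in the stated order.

@3  (3,1):1·1+0→1, (3,2):1·2+1→3, (3,3):0·3+1→1
@4  (4,1):1·1+0→1, (4,2):3·2+1→7, (4,3):1·3+3→6, (4,4):0·4+1→1
@5  (5,1):1·1+0→1, (5,2):7·2+1→15, (5,3):6·3+7→25, (5,4):1·4+6→10, (5,5):0·5+1→1
B_4 = ΣS(4,k) = 1+7+6+1 = 15
B_5 = ΣS(5,k) = 1+15+25+10+1 = 52

15, 52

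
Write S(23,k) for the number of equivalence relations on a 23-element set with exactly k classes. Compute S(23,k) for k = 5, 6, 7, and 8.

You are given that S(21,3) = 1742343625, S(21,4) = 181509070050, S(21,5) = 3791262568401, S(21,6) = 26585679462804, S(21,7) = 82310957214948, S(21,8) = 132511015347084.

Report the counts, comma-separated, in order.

96416888184100, 998969857983405, 4382641999117305, 9741955019900400

@22  (22,4):181509070050·4+1742343625→727778623825, (22,5):3791262568401·5+181509070050→19137821912055, (22,6):26585679462804·6+3791262568401→163305339345225, (22,7):82310957214948·7+26585679462804→602762379967440, (22,8):132511015347084·8+82310957214948→1142399079991620
@23  (23,5):19137821912055·5+727778623825→96416888184100, (23,6):163305339345225·6+19137821912055→998969857983405, (23,7):602762379967440·7+163305339345225→4382641999117305, (23,8):1142399079991620·8+602762379967440→9741955019900400
Read S(23,5) = 96416888184100, S(23,6) = 998969857983405, S(23,7) = 4382641999117305, S(23,8) = 9741955019900400.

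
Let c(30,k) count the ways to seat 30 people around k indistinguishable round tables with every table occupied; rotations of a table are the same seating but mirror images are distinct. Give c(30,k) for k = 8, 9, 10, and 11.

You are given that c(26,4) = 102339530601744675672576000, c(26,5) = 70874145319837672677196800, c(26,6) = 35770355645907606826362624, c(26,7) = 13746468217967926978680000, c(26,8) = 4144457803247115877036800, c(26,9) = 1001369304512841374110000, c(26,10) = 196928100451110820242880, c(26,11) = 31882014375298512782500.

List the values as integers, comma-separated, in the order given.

[27] T[27,5]:26*70874145319837672677196800+102339530601744675672576000=1945067308917524165279692800 · T[27,6]:26*35770355645907606826362624+70874145319837672677196800=1000903392113435450162625024 · T[27,7]:26*13746468217967926978680000+35770355645907606826362624=393178529313073708272042624 · T[27,8]:26*4144457803247115877036800+13746468217967926978680000=121502371102392939781636800 · T[27,9]:26*1001369304512841374110000+4144457803247115877036800=30180059720580991603896800 · T[27,10]:26*196928100451110820242880+1001369304512841374110000=6121499916241722700424880 · T[27,11]:26*31882014375298512782500+196928100451110820242880=1025860474208872152587880
[28] T[28,6]:27*1000903392113435450162625024+1945067308917524165279692800=28969458895980281319670568448 · T[28,7]:27*393178529313073708272042624+1000903392113435450162625024=11616723683566425573507775872 · T[28,8]:27*121502371102392939781636800+393178529313073708272042624=3673742549077683082376236224 · T[28,9]:27*30180059720580991603896800+121502371102392939781636800=936363983558079713086850400 · T[28,10]:27*6121499916241722700424880+30180059720580991603896800=195460557459107504515368560 · T[28,11]:27*1025860474208872152587880+6121499916241722700424880=33819732719881270820297640
[29] T[29,7]:28*11616723683566425573507775872+28969458895980281319670568448=354237722035840197377888292864 · T[29,8]:28*3673742549077683082376236224+11616723683566425573507775872=114481515057741551880042390144 · T[29,9]:28*936363983558079713086850400+3673742549077683082376236224=29891934088703915048808047424 · T[29,10]:28*195460557459107504515368560+936363983558079713086850400=6409259592413089839517170080 · T[29,11]:28*33819732719881270820297640+195460557459107504515368560=1142413073615783087483702480
[30] T[30,8]:29*114481515057741551880042390144+354237722035840197377888292864=3674201658710345201899117607040 · T[30,9]:29*29891934088703915048808047424+114481515057741551880042390144=981347603630155088295475765440 · T[30,10]:29*6409259592413089839517170080+29891934088703915048808047424=215760462268683520394805979744 · T[30,11]:29*1142413073615783087483702480+6409259592413089839517170080=39539238727270799376544542000
Read c(30,8) = 3674201658710345201899117607040, c(30,9) = 981347603630155088295475765440, c(30,10) = 215760462268683520394805979744, c(30,11) = 39539238727270799376544542000.

3674201658710345201899117607040, 981347603630155088295475765440, 215760462268683520394805979744, 39539238727270799376544542000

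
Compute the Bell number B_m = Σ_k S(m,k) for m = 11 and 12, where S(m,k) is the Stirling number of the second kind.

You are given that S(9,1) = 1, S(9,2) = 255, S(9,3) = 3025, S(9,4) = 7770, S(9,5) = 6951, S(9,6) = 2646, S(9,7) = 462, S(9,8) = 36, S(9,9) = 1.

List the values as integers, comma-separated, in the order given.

678570, 4213597

r10: T_10,1=1×1+0=1; T_10,2=2×255+1=511; T_10,3=3×3025+255=9330; T_10,4=4×7770+3025=34105; T_10,5=5×6951+7770=42525; T_10,6=6×2646+6951=22827; T_10,7=7×462+2646=5880; T_10,8=8×36+462=750; T_10,9=9×1+36=45; T_10,10=10×0+1=1
r11: T_11,1=1×1+0=1; T_11,2=2×511+1=1023; T_11,3=3×9330+511=28501; T_11,4=4×34105+9330=145750; T_11,5=5×42525+34105=246730; T_11,6=6×22827+42525=179487; T_11,7=7×5880+22827=63987; T_11,8=8×750+5880=11880; T_11,9=9×45+750=1155; T_11,10=10×1+45=55; T_11,11=11×0+1=1
r12: T_12,1=1×1+0=1; T_12,2=2×1023+1=2047; T_12,3=3×28501+1023=86526; T_12,4=4×145750+28501=611501; T_12,5=5×246730+145750=1379400; T_12,6=6×179487+246730=1323652; T_12,7=7×63987+179487=627396; T_12,8=8×11880+63987=159027; T_12,9=9×1155+11880=22275; T_12,10=10×55+1155=1705; T_12,11=11×1+55=66; T_12,12=12×0+1=1
B_11 = ΣS(11,k) = 1+1023+28501+145750+246730+179487+63987+11880+1155+55+1 = 678570
B_12 = ΣS(12,k) = 1+2047+86526+611501+1379400+1323652+627396+159027+22275+1705+66+1 = 4213597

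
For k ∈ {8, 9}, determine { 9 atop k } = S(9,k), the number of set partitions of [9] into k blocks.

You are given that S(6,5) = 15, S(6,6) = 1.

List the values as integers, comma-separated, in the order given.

[7] T[7,6]:6*1+15=21 · T[7,7]:7*0+1=1
[8] T[8,7]:7*1+21=28 · T[8,8]:8*0+1=1
[9] T[9,8]:8*1+28=36 · T[9,9]:9*0+1=1
Read S(9,8) = 36, S(9,9) = 1.

36, 1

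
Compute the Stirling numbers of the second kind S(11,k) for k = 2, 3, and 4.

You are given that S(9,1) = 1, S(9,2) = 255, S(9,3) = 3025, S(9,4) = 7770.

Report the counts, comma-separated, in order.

1023, 28501, 145750

row 10: T[10][1]=1·1+0=1  T[10][2]=2·255+1=511  T[10][3]=3·3025+255=9330  T[10][4]=4·7770+3025=34105
row 11: T[11][2]=2·511+1=1023  T[11][3]=3·9330+511=28501  T[11][4]=4·34105+9330=145750
Read S(11,2) = 1023, S(11,3) = 28501, S(11,4) = 145750.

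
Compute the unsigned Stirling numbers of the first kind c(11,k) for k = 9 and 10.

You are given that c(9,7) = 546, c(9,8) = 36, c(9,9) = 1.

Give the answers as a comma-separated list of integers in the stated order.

1320, 55

r10: T_10,8=9×36+546=870; T_10,9=9×1+36=45; T_10,10=9×0+1=1
r11: T_11,9=10×45+870=1320; T_11,10=10×1+45=55
Read c(11,9) = 1320, c(11,10) = 55.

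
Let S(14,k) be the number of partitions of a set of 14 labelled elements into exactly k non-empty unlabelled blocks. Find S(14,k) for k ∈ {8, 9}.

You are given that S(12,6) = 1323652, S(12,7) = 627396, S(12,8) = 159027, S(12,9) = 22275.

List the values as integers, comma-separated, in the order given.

r13: T_13,7=7×627396+1323652=5715424; T_13,8=8×159027+627396=1899612; T_13,9=9×22275+159027=359502
r14: T_14,8=8×1899612+5715424=20912320; T_14,9=9×359502+1899612=5135130
Read S(14,8) = 20912320, S(14,9) = 5135130.

20912320, 5135130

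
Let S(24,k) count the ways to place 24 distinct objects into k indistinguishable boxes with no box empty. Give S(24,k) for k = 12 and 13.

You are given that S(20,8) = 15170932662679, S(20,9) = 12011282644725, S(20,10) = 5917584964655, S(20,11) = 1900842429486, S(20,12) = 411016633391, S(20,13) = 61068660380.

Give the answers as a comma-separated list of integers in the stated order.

24930204590758260, 6888836057922000

row 21: T[21][9]=9·12011282644725+15170932662679=123272476465204  T[21][10]=10·5917584964655+12011282644725=71187132291275  T[21][11]=11·1900842429486+5917584964655=26826851689001  T[21][12]=12·411016633391+1900842429486=6833042030178  T[21][13]=13·61068660380+411016633391=1204909218331
row 22: T[22][10]=10·71187132291275+123272476465204=835143799377954  T[22][11]=11·26826851689001+71187132291275=366282500870286  T[22][12]=12·6833042030178+26826851689001=108823356051137  T[22][13]=13·1204909218331+6833042030178=22496861868481
row 23: T[23][11]=11·366282500870286+835143799377954=4864251308951100  T[23][12]=12·108823356051137+366282500870286=1672162773483930  T[23][13]=13·22496861868481+108823356051137=401282560341390
row 24: T[24][12]=12·1672162773483930+4864251308951100=24930204590758260  T[24][13]=13·401282560341390+1672162773483930=6888836057922000
Read S(24,12) = 24930204590758260, S(24,13) = 6888836057922000.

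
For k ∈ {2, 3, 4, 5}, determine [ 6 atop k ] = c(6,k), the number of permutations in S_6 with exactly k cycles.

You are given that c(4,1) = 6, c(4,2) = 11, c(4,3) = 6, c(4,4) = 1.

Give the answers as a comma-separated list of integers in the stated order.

274, 225, 85, 15

row 5: T[5][1]=4·6+0=24  T[5][2]=4·11+6=50  T[5][3]=4·6+11=35  T[5][4]=4·1+6=10  T[5][5]=4·0+1=1
row 6: T[6][2]=5·50+24=274  T[6][3]=5·35+50=225  T[6][4]=5·10+35=85  T[6][5]=5·1+10=15
Read c(6,2) = 274, c(6,3) = 225, c(6,4) = 85, c(6,5) = 15.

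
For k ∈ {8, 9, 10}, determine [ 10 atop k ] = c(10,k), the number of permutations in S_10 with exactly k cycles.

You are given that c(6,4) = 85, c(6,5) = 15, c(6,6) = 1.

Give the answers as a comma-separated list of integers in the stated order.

row 7: T[7][5]=6·15+85=175  T[7][6]=6·1+15=21  T[7][7]=6·0+1=1
row 8: T[8][6]=7·21+175=322  T[8][7]=7·1+21=28  T[8][8]=7·0+1=1
row 9: T[9][7]=8·28+322=546  T[9][8]=8·1+28=36  T[9][9]=8·0+1=1
row 10: T[10][8]=9·36+546=870  T[10][9]=9·1+36=45  T[10][10]=9·0+1=1
Read c(10,8) = 870, c(10,9) = 45, c(10,10) = 1.

870, 45, 1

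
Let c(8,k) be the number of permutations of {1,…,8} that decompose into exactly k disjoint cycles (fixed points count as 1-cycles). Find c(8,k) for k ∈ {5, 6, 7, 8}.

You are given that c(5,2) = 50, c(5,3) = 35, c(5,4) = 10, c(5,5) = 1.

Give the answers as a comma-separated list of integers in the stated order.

1960, 322, 28, 1

row 6: T[6][3]=5·35+50=225  T[6][4]=5·10+35=85  T[6][5]=5·1+10=15  T[6][6]=5·0+1=1
row 7: T[7][4]=6·85+225=735  T[7][5]=6·15+85=175  T[7][6]=6·1+15=21  T[7][7]=6·0+1=1
row 8: T[8][5]=7·175+735=1960  T[8][6]=7·21+175=322  T[8][7]=7·1+21=28  T[8][8]=7·0+1=1
Read c(8,5) = 1960, c(8,6) = 322, c(8,7) = 28, c(8,8) = 1.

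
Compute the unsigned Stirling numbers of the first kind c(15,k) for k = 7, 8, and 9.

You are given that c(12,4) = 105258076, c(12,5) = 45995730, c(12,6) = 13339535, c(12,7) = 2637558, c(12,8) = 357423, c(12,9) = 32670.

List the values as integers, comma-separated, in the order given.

14409322928, 2681453775, 368411615

r13: T_13,5=12×45995730+105258076=657206836; T_13,6=12×13339535+45995730=206070150; T_13,7=12×2637558+13339535=44990231; T_13,8=12×357423+2637558=6926634; T_13,9=12×32670+357423=749463
r14: T_14,6=13×206070150+657206836=3336118786; T_14,7=13×44990231+206070150=790943153; T_14,8=13×6926634+44990231=135036473; T_14,9=13×749463+6926634=16669653
r15: T_15,7=14×790943153+3336118786=14409322928; T_15,8=14×135036473+790943153=2681453775; T_15,9=14×16669653+135036473=368411615
Read c(15,7) = 14409322928, c(15,8) = 2681453775, c(15,9) = 368411615.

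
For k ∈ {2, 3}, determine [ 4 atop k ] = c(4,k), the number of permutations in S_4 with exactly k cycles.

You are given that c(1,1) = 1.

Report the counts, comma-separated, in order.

11, 6

@2  (2,1):1·1+0→1, (2,2):0·1+1→1
@3  (3,1):1·2+0→2, (3,2):1·2+1→3, (3,3):0·2+1→1
@4  (4,2):3·3+2→11, (4,3):1·3+3→6
Read c(4,2) = 11, c(4,3) = 6.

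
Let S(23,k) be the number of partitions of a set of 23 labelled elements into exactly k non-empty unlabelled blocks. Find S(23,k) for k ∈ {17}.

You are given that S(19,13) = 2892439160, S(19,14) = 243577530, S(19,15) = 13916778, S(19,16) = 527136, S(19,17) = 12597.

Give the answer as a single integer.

49916988803

r20: T_20,14=14×243577530+2892439160=6302524580; T_20,15=15×13916778+243577530=452329200; T_20,16=16×527136+13916778=22350954; T_20,17=17×12597+527136=741285
r21: T_21,15=15×452329200+6302524580=13087462580; T_21,16=16×22350954+452329200=809944464; T_21,17=17×741285+22350954=34952799
r22: T_22,16=16×809944464+13087462580=26046574004; T_22,17=17×34952799+809944464=1404142047
r23: T_23,17=17×1404142047+26046574004=49916988803
Read S(23,17) = 49916988803.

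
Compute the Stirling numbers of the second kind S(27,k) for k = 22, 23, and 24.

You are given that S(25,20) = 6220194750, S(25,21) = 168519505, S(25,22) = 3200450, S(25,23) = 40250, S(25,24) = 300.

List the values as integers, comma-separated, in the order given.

15015551265, 333832005, 5265000

[26] T[26,21]:21*168519505+6220194750=9759104355 · T[26,22]:22*3200450+168519505=238929405 · T[26,23]:23*40250+3200450=4126200 · T[26,24]:24*300+40250=47450
[27] T[27,22]:22*238929405+9759104355=15015551265 · T[27,23]:23*4126200+238929405=333832005 · T[27,24]:24*47450+4126200=5265000
Read S(27,22) = 15015551265, S(27,23) = 333832005, S(27,24) = 5265000.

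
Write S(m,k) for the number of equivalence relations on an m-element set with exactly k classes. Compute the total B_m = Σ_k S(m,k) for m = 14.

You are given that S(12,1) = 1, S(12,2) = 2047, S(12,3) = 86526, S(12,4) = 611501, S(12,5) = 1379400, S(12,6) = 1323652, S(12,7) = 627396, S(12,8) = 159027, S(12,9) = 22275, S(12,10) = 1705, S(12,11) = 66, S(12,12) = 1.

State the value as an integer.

row 13: T[13][1]=1·1+0=1  T[13][2]=2·2047+1=4095  T[13][3]=3·86526+2047=261625  T[13][4]=4·611501+86526=2532530  T[13][5]=5·1379400+611501=7508501  T[13][6]=6·1323652+1379400=9321312  T[13][7]=7·627396+1323652=5715424  T[13][8]=8·159027+627396=1899612  T[13][9]=9·22275+159027=359502  T[13][10]=10·1705+22275=39325  T[13][11]=11·66+1705=2431  T[13][12]=12·1+66=78  T[13][13]=13·0+1=1
row 14: T[14][1]=1·1+0=1  T[14][2]=2·4095+1=8191  T[14][3]=3·261625+4095=788970  T[14][4]=4·2532530+261625=10391745  T[14][5]=5·7508501+2532530=40075035  T[14][6]=6·9321312+7508501=63436373  T[14][7]=7·5715424+9321312=49329280  T[14][8]=8·1899612+5715424=20912320  T[14][9]=9·359502+1899612=5135130  T[14][10]=10·39325+359502=752752  T[14][11]=11·2431+39325=66066  T[14][12]=12·78+2431=3367  T[14][13]=13·1+78=91  T[14][14]=14·0+1=1
B_14 = ΣS(14,k) = 1+8191+788970+10391745+40075035+63436373+49329280+20912320+5135130+752752+66066+3367+91+1 = 190899322

190899322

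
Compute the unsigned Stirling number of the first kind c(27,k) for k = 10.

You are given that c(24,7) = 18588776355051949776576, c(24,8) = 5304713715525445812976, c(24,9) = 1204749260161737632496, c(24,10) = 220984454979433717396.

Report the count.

row 25: T[25][8]=24·5304713715525445812976+18588776355051949776576=145901905527662649288000  T[25][9]=24·1204749260161737632496+5304713715525445812976=34218695959407148992880  T[25][10]=24·220984454979433717396+1204749260161737632496=6508376179668146850000
row 26: T[26][9]=25·34218695959407148992880+145901905527662649288000=1001369304512841374110000  T[26][10]=25·6508376179668146850000+34218695959407148992880=196928100451110820242880
row 27: T[27][10]=26·196928100451110820242880+1001369304512841374110000=6121499916241722700424880
Read c(27,10) = 6121499916241722700424880.

6121499916241722700424880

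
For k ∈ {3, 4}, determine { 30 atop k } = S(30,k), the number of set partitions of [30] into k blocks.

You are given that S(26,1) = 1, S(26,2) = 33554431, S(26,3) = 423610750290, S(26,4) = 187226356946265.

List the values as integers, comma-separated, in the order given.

row 27: T[27][1]=1·1+0=1  T[27][2]=2·33554431+1=67108863  T[27][3]=3·423610750290+33554431=1270865805301  T[27][4]=4·187226356946265+423610750290=749329038535350
row 28: T[28][1]=1·1+0=1  T[28][2]=2·67108863+1=134217727  T[28][3]=3·1270865805301+67108863=3812664524766  T[28][4]=4·749329038535350+1270865805301=2998587019946701
row 29: T[29][2]=2·134217727+1=268435455  T[29][3]=3·3812664524766+134217727=11438127792025  T[29][4]=4·2998587019946701+3812664524766=11998160744311570
row 30: T[30][3]=3·11438127792025+268435455=34314651811530  T[30][4]=4·11998160744311570+11438127792025=48004081105038305
Read S(30,3) = 34314651811530, S(30,4) = 48004081105038305.

34314651811530, 48004081105038305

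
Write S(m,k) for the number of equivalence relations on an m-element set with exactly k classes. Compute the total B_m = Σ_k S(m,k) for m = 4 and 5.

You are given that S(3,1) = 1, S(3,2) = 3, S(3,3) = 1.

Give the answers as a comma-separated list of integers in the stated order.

15, 52

[4] T[4,1]:1*1+0=1 · T[4,2]:2*3+1=7 · T[4,3]:3*1+3=6 · T[4,4]:4*0+1=1
[5] T[5,1]:1*1+0=1 · T[5,2]:2*7+1=15 · T[5,3]:3*6+7=25 · T[5,4]:4*1+6=10 · T[5,5]:5*0+1=1
B_4 = ΣS(4,k) = 1+7+6+1 = 15
B_5 = ΣS(5,k) = 1+15+25+10+1 = 52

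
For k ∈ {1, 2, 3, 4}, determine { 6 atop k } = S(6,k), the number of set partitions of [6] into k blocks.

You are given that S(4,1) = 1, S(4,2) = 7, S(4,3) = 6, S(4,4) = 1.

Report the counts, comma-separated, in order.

1, 31, 90, 65

row 5: T[5][1]=1·1+0=1  T[5][2]=2·7+1=15  T[5][3]=3·6+7=25  T[5][4]=4·1+6=10
row 6: T[6][1]=1·1+0=1  T[6][2]=2·15+1=31  T[6][3]=3·25+15=90  T[6][4]=4·10+25=65
Read S(6,1) = 1, S(6,2) = 31, S(6,3) = 90, S(6,4) = 65.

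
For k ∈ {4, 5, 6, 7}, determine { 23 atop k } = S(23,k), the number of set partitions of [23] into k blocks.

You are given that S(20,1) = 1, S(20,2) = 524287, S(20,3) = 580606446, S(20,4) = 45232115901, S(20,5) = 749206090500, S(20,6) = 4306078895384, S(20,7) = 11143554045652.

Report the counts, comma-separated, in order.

[21] T[21,2]:2*524287+1=1048575 · T[21,3]:3*580606446+524287=1742343625 · T[21,4]:4*45232115901+580606446=181509070050 · T[21,5]:5*749206090500+45232115901=3791262568401 · T[21,6]:6*4306078895384+749206090500=26585679462804 · T[21,7]:7*11143554045652+4306078895384=82310957214948
[22] T[22,3]:3*1742343625+1048575=5228079450 · T[22,4]:4*181509070050+1742343625=727778623825 · T[22,5]:5*3791262568401+181509070050=19137821912055 · T[22,6]:6*26585679462804+3791262568401=163305339345225 · T[22,7]:7*82310957214948+26585679462804=602762379967440
[23] T[23,4]:4*727778623825+5228079450=2916342574750 · T[23,5]:5*19137821912055+727778623825=96416888184100 · T[23,6]:6*163305339345225+19137821912055=998969857983405 · T[23,7]:7*602762379967440+163305339345225=4382641999117305
Read S(23,4) = 2916342574750, S(23,5) = 96416888184100, S(23,6) = 998969857983405, S(23,7) = 4382641999117305.

2916342574750, 96416888184100, 998969857983405, 4382641999117305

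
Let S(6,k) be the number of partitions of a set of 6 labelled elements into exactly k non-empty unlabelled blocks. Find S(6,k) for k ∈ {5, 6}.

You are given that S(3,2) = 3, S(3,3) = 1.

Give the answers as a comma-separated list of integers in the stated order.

15, 1

[4] T[4,3]:3*1+3=6 · T[4,4]:4*0+1=1
[5] T[5,4]:4*1+6=10 · T[5,5]:5*0+1=1
[6] T[6,5]:5*1+10=15 · T[6,6]:6*0+1=1
Read S(6,5) = 15, S(6,6) = 1.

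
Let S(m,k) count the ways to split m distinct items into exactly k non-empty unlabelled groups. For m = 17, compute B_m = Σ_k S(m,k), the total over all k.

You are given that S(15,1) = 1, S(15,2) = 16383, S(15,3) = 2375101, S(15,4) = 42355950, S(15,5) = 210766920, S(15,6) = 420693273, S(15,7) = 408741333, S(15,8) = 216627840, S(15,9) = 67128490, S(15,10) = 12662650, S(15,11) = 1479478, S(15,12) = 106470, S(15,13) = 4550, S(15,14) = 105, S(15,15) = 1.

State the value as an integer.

82864869804

[16] T[16,1]:1*1+0=1 · T[16,2]:2*16383+1=32767 · T[16,3]:3*2375101+16383=7141686 · T[16,4]:4*42355950+2375101=171798901 · T[16,5]:5*210766920+42355950=1096190550 · T[16,6]:6*420693273+210766920=2734926558 · T[16,7]:7*408741333+420693273=3281882604 · T[16,8]:8*216627840+408741333=2141764053 · T[16,9]:9*67128490+216627840=820784250 · T[16,10]:10*12662650+67128490=193754990 · T[16,11]:11*1479478+12662650=28936908 · T[16,12]:12*106470+1479478=2757118 · T[16,13]:13*4550+106470=165620 · T[16,14]:14*105+4550=6020 · T[16,15]:15*1+105=120 · T[16,16]:16*0+1=1
[17] T[17,1]:1*1+0=1 · T[17,2]:2*32767+1=65535 · T[17,3]:3*7141686+32767=21457825 · T[17,4]:4*171798901+7141686=694337290 · T[17,5]:5*1096190550+171798901=5652751651 · T[17,6]:6*2734926558+1096190550=17505749898 · T[17,7]:7*3281882604+2734926558=25708104786 · T[17,8]:8*2141764053+3281882604=20415995028 · T[17,9]:9*820784250+2141764053=9528822303 · T[17,10]:10*193754990+820784250=2758334150 · T[17,11]:11*28936908+193754990=512060978 · T[17,12]:12*2757118+28936908=62022324 · T[17,13]:13*165620+2757118=4910178 · T[17,14]:14*6020+165620=249900 · T[17,15]:15*120+6020=7820 · T[17,16]:16*1+120=136 · T[17,17]:17*0+1=1
B_17 = ΣS(17,k) = 1+65535+21457825+694337290+5652751651+17505749898+25708104786+20415995028+9528822303+2758334150+512060978+62022324+4910178+249900+7820+136+1 = 82864869804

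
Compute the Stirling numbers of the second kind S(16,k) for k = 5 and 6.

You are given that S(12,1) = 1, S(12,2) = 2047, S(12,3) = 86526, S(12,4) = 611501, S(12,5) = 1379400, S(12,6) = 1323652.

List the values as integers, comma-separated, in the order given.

1096190550, 2734926558

[13] T[13,2]:2*2047+1=4095 · T[13,3]:3*86526+2047=261625 · T[13,4]:4*611501+86526=2532530 · T[13,5]:5*1379400+611501=7508501 · T[13,6]:6*1323652+1379400=9321312
[14] T[14,3]:3*261625+4095=788970 · T[14,4]:4*2532530+261625=10391745 · T[14,5]:5*7508501+2532530=40075035 · T[14,6]:6*9321312+7508501=63436373
[15] T[15,4]:4*10391745+788970=42355950 · T[15,5]:5*40075035+10391745=210766920 · T[15,6]:6*63436373+40075035=420693273
[16] T[16,5]:5*210766920+42355950=1096190550 · T[16,6]:6*420693273+210766920=2734926558
Read S(16,5) = 1096190550, S(16,6) = 2734926558.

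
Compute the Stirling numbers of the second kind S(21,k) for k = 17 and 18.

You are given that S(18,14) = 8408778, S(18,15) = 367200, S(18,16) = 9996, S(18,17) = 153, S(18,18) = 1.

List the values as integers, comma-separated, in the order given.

34952799, 1023435

row 19: T[19][15]=15·367200+8408778=13916778  T[19][16]=16·9996+367200=527136  T[19][17]=17·153+9996=12597  T[19][18]=18·1+153=171
row 20: T[20][16]=16·527136+13916778=22350954  T[20][17]=17·12597+527136=741285  T[20][18]=18·171+12597=15675
row 21: T[21][17]=17·741285+22350954=34952799  T[21][18]=18·15675+741285=1023435
Read S(21,17) = 34952799, S(21,18) = 1023435.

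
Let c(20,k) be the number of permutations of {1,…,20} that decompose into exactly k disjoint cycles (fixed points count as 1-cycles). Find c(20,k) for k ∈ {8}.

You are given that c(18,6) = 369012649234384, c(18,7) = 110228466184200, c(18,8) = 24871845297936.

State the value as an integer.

12953636989943896

row 19: T[19][7]=18·110228466184200+369012649234384=2353125040549984  T[19][8]=18·24871845297936+110228466184200=557921681547048
row 20: T[20][8]=19·557921681547048+2353125040549984=12953636989943896
Read c(20,8) = 12953636989943896.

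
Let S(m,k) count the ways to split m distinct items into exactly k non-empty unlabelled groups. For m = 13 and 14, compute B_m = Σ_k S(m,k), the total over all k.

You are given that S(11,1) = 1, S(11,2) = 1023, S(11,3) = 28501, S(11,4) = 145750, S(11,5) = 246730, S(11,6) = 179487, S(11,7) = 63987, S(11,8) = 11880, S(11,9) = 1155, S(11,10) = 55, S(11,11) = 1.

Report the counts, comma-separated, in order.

27644437, 190899322

[12] T[12,1]:1*1+0=1 · T[12,2]:2*1023+1=2047 · T[12,3]:3*28501+1023=86526 · T[12,4]:4*145750+28501=611501 · T[12,5]:5*246730+145750=1379400 · T[12,6]:6*179487+246730=1323652 · T[12,7]:7*63987+179487=627396 · T[12,8]:8*11880+63987=159027 · T[12,9]:9*1155+11880=22275 · T[12,10]:10*55+1155=1705 · T[12,11]:11*1+55=66 · T[12,12]:12*0+1=1
[13] T[13,1]:1*1+0=1 · T[13,2]:2*2047+1=4095 · T[13,3]:3*86526+2047=261625 · T[13,4]:4*611501+86526=2532530 · T[13,5]:5*1379400+611501=7508501 · T[13,6]:6*1323652+1379400=9321312 · T[13,7]:7*627396+1323652=5715424 · T[13,8]:8*159027+627396=1899612 · T[13,9]:9*22275+159027=359502 · T[13,10]:10*1705+22275=39325 · T[13,11]:11*66+1705=2431 · T[13,12]:12*1+66=78 · T[13,13]:13*0+1=1
[14] T[14,1]:1*1+0=1 · T[14,2]:2*4095+1=8191 · T[14,3]:3*261625+4095=788970 · T[14,4]:4*2532530+261625=10391745 · T[14,5]:5*7508501+2532530=40075035 · T[14,6]:6*9321312+7508501=63436373 · T[14,7]:7*5715424+9321312=49329280 · T[14,8]:8*1899612+5715424=20912320 · T[14,9]:9*359502+1899612=5135130 · T[14,10]:10*39325+359502=752752 · T[14,11]:11*2431+39325=66066 · T[14,12]:12*78+2431=3367 · T[14,13]:13*1+78=91 · T[14,14]:14*0+1=1
B_13 = ΣS(13,k) = 1+4095+261625+2532530+7508501+9321312+5715424+1899612+359502+39325+2431+78+1 = 27644437
B_14 = ΣS(14,k) = 1+8191+788970+10391745+40075035+63436373+49329280+20912320+5135130+752752+66066+3367+91+1 = 190899322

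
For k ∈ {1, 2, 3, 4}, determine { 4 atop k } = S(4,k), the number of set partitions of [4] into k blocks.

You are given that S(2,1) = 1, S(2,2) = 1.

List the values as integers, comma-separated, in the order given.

@3  (3,1):1·1+0→1, (3,2):1·2+1→3, (3,3):0·3+1→1
@4  (4,1):1·1+0→1, (4,2):3·2+1→7, (4,3):1·3+3→6, (4,4):0·4+1→1
Read S(4,1) = 1, S(4,2) = 7, S(4,3) = 6, S(4,4) = 1.

1, 7, 6, 1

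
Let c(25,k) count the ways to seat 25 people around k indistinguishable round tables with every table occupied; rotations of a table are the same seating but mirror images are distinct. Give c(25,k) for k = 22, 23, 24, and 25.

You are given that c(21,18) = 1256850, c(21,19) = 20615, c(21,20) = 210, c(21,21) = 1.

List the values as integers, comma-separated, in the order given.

3795000, 42550, 300, 1

@22  (22,19):20615·21+1256850→1689765, (22,20):210·21+20615→25025, (22,21):1·21+210→231, (22,22):0·21+1→1
@23  (23,20):25025·22+1689765→2240315, (23,21):231·22+25025→30107, (23,22):1·22+231→253, (23,23):0·22+1→1
@24  (24,21):30107·23+2240315→2932776, (24,22):253·23+30107→35926, (24,23):1·23+253→276, (24,24):0·23+1→1
@25  (25,22):35926·24+2932776→3795000, (25,23):276·24+35926→42550, (25,24):1·24+276→300, (25,25):0·24+1→1
Read c(25,22) = 3795000, c(25,23) = 42550, c(25,24) = 300, c(25,25) = 1.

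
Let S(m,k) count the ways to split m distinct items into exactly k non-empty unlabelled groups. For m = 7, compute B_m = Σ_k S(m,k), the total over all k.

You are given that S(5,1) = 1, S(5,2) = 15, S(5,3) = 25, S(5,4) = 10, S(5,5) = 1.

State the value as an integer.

r6: T_6,1=1×1+0=1; T_6,2=2×15+1=31; T_6,3=3×25+15=90; T_6,4=4×10+25=65; T_6,5=5×1+10=15; T_6,6=6×0+1=1
r7: T_7,1=1×1+0=1; T_7,2=2×31+1=63; T_7,3=3×90+31=301; T_7,4=4×65+90=350; T_7,5=5×15+65=140; T_7,6=6×1+15=21; T_7,7=7×0+1=1
B_7 = ΣS(7,k) = 1+63+301+350+140+21+1 = 877

877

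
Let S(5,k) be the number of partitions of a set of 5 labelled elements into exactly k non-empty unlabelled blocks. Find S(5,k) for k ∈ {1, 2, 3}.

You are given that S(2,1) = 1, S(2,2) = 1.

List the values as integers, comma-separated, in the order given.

[3] T[3,1]:1*1+0=1 · T[3,2]:2*1+1=3 · T[3,3]:3*0+1=1
[4] T[4,1]:1*1+0=1 · T[4,2]:2*3+1=7 · T[4,3]:3*1+3=6
[5] T[5,1]:1*1+0=1 · T[5,2]:2*7+1=15 · T[5,3]:3*6+7=25
Read S(5,1) = 1, S(5,2) = 15, S(5,3) = 25.

1, 15, 25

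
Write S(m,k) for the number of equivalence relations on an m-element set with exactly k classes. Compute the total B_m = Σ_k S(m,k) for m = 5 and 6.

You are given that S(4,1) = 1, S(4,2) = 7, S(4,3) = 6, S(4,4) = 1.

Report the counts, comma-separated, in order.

@5  (5,1):1·1+0→1, (5,2):7·2+1→15, (5,3):6·3+7→25, (5,4):1·4+6→10, (5,5):0·5+1→1
@6  (6,1):1·1+0→1, (6,2):15·2+1→31, (6,3):25·3+15→90, (6,4):10·4+25→65, (6,5):1·5+10→15, (6,6):0·6+1→1
B_5 = ΣS(5,k) = 1+15+25+10+1 = 52
B_6 = ΣS(6,k) = 1+31+90+65+15+1 = 203

52, 203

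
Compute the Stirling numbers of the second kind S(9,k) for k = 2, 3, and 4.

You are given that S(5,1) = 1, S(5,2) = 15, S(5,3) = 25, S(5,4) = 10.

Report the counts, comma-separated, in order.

i=6: T(6,1)=0+1·1=1 | T(6,2)=1+2·15=31 | T(6,3)=15+3·25=90 | T(6,4)=25+4·10=65
i=7: T(7,1)=0+1·1=1 | T(7,2)=1+2·31=63 | T(7,3)=31+3·90=301 | T(7,4)=90+4·65=350
i=8: T(8,1)=0+1·1=1 | T(8,2)=1+2·63=127 | T(8,3)=63+3·301=966 | T(8,4)=301+4·350=1701
i=9: T(9,2)=1+2·127=255 | T(9,3)=127+3·966=3025 | T(9,4)=966+4·1701=7770
Read S(9,2) = 255, S(9,3) = 3025, S(9,4) = 7770.

255, 3025, 7770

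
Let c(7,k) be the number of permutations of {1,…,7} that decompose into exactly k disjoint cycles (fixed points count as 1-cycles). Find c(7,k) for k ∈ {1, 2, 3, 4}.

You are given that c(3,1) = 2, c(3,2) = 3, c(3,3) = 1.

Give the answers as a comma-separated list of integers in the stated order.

i=4: T(4,1)=0+3·2=6 | T(4,2)=2+3·3=11 | T(4,3)=3+3·1=6 | T(4,4)=1+3·0=1
i=5: T(5,1)=0+4·6=24 | T(5,2)=6+4·11=50 | T(5,3)=11+4·6=35 | T(5,4)=6+4·1=10
i=6: T(6,1)=0+5·24=120 | T(6,2)=24+5·50=274 | T(6,3)=50+5·35=225 | T(6,4)=35+5·10=85
i=7: T(7,1)=0+6·120=720 | T(7,2)=120+6·274=1764 | T(7,3)=274+6·225=1624 | T(7,4)=225+6·85=735
Read c(7,1) = 720, c(7,2) = 1764, c(7,3) = 1624, c(7,4) = 735.

720, 1764, 1624, 735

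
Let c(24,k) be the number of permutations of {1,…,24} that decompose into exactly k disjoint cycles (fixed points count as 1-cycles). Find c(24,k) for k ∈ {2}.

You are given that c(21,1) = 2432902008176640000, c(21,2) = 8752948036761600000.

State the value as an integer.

row 22: T[22][1]=21·2432902008176640000+0=51090942171709440000  T[22][2]=21·8752948036761600000+2432902008176640000=186244810780170240000
row 23: T[23][1]=22·51090942171709440000+0=1124000727777607680000  T[23][2]=22·186244810780170240000+51090942171709440000=4148476779335454720000
row 24: T[24][2]=23·4148476779335454720000+1124000727777607680000=96538966652493066240000
Read c(24,2) = 96538966652493066240000.

96538966652493066240000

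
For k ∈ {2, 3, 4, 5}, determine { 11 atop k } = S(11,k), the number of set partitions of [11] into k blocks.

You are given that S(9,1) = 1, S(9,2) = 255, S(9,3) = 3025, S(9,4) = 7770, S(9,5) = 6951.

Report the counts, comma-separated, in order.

row 10: T[10][1]=1·1+0=1  T[10][2]=2·255+1=511  T[10][3]=3·3025+255=9330  T[10][4]=4·7770+3025=34105  T[10][5]=5·6951+7770=42525
row 11: T[11][2]=2·511+1=1023  T[11][3]=3·9330+511=28501  T[11][4]=4·34105+9330=145750  T[11][5]=5·42525+34105=246730
Read S(11,2) = 1023, S(11,3) = 28501, S(11,4) = 145750, S(11,5) = 246730.

1023, 28501, 145750, 246730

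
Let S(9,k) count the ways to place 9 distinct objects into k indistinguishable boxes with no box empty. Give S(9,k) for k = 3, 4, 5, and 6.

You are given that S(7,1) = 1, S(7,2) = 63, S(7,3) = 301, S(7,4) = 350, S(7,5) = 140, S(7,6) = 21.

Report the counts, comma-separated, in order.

3025, 7770, 6951, 2646

@8  (8,2):63·2+1→127, (8,3):301·3+63→966, (8,4):350·4+301→1701, (8,5):140·5+350→1050, (8,6):21·6+140→266
@9  (9,3):966·3+127→3025, (9,4):1701·4+966→7770, (9,5):1050·5+1701→6951, (9,6):266·6+1050→2646
Read S(9,3) = 3025, S(9,4) = 7770, S(9,5) = 6951, S(9,6) = 2646.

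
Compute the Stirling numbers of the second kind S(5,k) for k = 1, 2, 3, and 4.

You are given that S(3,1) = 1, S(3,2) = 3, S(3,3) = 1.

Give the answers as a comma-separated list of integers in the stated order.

i=4: T(4,1)=0+1·1=1 | T(4,2)=1+2·3=7 | T(4,3)=3+3·1=6 | T(4,4)=1+4·0=1
i=5: T(5,1)=0+1·1=1 | T(5,2)=1+2·7=15 | T(5,3)=7+3·6=25 | T(5,4)=6+4·1=10
Read S(5,1) = 1, S(5,2) = 15, S(5,3) = 25, S(5,4) = 10.

1, 15, 25, 10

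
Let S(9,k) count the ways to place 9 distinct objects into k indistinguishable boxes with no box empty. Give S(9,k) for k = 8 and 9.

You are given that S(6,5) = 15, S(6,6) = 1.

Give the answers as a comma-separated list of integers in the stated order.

36, 1

[7] T[7,6]:6*1+15=21 · T[7,7]:7*0+1=1
[8] T[8,7]:7*1+21=28 · T[8,8]:8*0+1=1
[9] T[9,8]:8*1+28=36 · T[9,9]:9*0+1=1
Read S(9,8) = 36, S(9,9) = 1.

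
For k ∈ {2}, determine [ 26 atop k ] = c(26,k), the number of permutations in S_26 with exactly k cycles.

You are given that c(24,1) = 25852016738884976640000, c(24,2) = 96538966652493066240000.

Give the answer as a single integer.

59190128811701203599360000

[25] T[25,1]:24*25852016738884976640000+0=620448401733239439360000 · T[25,2]:24*96538966652493066240000+25852016738884976640000=2342787216398718566400000
[26] T[26,2]:25*2342787216398718566400000+620448401733239439360000=59190128811701203599360000
Read c(26,2) = 59190128811701203599360000.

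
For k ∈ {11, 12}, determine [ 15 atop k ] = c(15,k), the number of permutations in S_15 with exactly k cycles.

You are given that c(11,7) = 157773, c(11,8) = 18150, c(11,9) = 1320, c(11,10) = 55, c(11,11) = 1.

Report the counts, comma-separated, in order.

2749747, 143325

[12] T[12,8]:11*18150+157773=357423 · T[12,9]:11*1320+18150=32670 · T[12,10]:11*55+1320=1925 · T[12,11]:11*1+55=66 · T[12,12]:11*0+1=1
[13] T[13,9]:12*32670+357423=749463 · T[13,10]:12*1925+32670=55770 · T[13,11]:12*66+1925=2717 · T[13,12]:12*1+66=78
[14] T[14,10]:13*55770+749463=1474473 · T[14,11]:13*2717+55770=91091 · T[14,12]:13*78+2717=3731
[15] T[15,11]:14*91091+1474473=2749747 · T[15,12]:14*3731+91091=143325
Read c(15,11) = 2749747, c(15,12) = 143325.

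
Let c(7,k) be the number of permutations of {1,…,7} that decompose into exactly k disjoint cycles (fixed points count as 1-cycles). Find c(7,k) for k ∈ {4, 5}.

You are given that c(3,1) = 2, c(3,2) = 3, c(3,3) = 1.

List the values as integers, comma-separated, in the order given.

i=4: T(4,1)=0+3·2=6 | T(4,2)=2+3·3=11 | T(4,3)=3+3·1=6 | T(4,4)=1+3·0=1
i=5: T(5,2)=6+4·11=50 | T(5,3)=11+4·6=35 | T(5,4)=6+4·1=10 | T(5,5)=1+4·0=1
i=6: T(6,3)=50+5·35=225 | T(6,4)=35+5·10=85 | T(6,5)=10+5·1=15
i=7: T(7,4)=225+6·85=735 | T(7,5)=85+6·15=175
Read c(7,4) = 735, c(7,5) = 175.

735, 175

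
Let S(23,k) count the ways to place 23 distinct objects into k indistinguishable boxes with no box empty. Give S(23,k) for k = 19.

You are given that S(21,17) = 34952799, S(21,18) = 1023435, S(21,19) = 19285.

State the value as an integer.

79781779

@22  (22,18):1023435·18+34952799→53374629, (22,19):19285·19+1023435→1389850
@23  (23,19):1389850·19+53374629→79781779
Read S(23,19) = 79781779.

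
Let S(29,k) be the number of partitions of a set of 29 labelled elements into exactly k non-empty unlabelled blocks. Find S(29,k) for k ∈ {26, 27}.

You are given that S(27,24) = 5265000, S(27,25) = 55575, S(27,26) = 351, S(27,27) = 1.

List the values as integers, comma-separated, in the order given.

8336601, 74907

r28: T_28,25=25×55575+5265000=6654375; T_28,26=26×351+55575=64701; T_28,27=27×1+351=378
r29: T_29,26=26×64701+6654375=8336601; T_29,27=27×378+64701=74907
Read S(29,26) = 8336601, S(29,27) = 74907.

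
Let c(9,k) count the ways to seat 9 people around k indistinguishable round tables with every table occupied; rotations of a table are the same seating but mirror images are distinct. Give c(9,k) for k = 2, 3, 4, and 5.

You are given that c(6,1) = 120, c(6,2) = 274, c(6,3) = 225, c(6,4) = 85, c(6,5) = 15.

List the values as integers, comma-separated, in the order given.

i=7: T(7,1)=0+6·120=720 | T(7,2)=120+6·274=1764 | T(7,3)=274+6·225=1624 | T(7,4)=225+6·85=735 | T(7,5)=85+6·15=175
i=8: T(8,1)=0+7·720=5040 | T(8,2)=720+7·1764=13068 | T(8,3)=1764+7·1624=13132 | T(8,4)=1624+7·735=6769 | T(8,5)=735+7·175=1960
i=9: T(9,2)=5040+8·13068=109584 | T(9,3)=13068+8·13132=118124 | T(9,4)=13132+8·6769=67284 | T(9,5)=6769+8·1960=22449
Read c(9,2) = 109584, c(9,3) = 118124, c(9,4) = 67284, c(9,5) = 22449.

109584, 118124, 67284, 22449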